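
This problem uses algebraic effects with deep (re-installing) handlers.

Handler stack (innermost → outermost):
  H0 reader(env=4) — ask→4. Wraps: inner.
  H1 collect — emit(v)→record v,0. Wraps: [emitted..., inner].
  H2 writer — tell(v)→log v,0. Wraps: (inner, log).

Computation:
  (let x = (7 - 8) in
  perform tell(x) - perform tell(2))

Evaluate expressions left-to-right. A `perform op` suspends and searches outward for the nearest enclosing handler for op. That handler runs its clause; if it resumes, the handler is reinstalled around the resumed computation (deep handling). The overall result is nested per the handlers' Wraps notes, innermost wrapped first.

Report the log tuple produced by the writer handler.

Evaluation trace:
tell(-1) @ H2 ⇒ log+=-1
tell(2) @ H2 ⇒ log+=2
H0 returns 0
H1 returns [0]
H2 returns ([0], (-1, 2))
= ([0], (-1, 2))

Answer: (-1, 2)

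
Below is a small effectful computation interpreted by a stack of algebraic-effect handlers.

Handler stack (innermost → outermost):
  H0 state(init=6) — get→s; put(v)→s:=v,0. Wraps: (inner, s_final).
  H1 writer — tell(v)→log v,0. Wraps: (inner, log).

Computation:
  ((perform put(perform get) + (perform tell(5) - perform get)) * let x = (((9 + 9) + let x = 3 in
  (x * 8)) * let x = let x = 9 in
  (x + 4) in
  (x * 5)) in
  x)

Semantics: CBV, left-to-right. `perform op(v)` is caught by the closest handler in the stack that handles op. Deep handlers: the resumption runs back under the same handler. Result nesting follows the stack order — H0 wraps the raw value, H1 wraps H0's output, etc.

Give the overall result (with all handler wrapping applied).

Answer: ((-16380, 6), (5))

Step-by-step:
get @ H0 ⇒ 6
put(6) @ H0 ⇒ s:=6
tell(5) @ H1 ⇒ log+=5
get @ H0 ⇒ 6
H0 returns (-16380, 6)
H1 returns ((-16380, 6), (5))
= ((-16380, 6), (5))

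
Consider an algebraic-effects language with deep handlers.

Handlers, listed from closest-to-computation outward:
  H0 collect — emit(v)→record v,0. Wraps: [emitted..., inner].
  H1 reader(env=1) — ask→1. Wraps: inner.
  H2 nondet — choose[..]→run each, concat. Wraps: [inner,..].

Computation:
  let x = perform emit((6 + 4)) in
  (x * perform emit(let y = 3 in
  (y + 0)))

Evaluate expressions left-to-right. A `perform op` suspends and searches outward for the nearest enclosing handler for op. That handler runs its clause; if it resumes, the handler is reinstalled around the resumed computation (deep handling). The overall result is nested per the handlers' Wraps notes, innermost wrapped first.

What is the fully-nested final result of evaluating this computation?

Answer: [[10, 3, 0]]

Evaluation trace:
emit(10) @ H0 ⇒ out+=10
emit(3) @ H0 ⇒ out+=3
H0 returns [10, 3, 0]
H1 returns [10, 3, 0]
H2 returns [[10, 3, 0]]
= [[10, 3, 0]]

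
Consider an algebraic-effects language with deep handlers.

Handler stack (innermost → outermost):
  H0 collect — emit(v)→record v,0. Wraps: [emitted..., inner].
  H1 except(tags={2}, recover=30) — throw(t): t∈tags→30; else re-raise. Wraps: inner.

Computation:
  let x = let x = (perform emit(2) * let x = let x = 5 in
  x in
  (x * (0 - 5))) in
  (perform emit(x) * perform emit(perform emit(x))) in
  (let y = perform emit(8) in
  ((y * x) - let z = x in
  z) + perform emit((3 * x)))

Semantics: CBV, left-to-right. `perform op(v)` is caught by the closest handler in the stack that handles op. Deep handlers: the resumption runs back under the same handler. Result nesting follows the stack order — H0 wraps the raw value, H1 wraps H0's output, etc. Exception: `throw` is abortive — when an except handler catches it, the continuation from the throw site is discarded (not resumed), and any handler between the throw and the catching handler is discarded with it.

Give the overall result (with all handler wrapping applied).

Step-by-step:
emit(2) @ H0 ⇒ out+=2
emit(0) @ H0 ⇒ out+=0
emit(0) @ H0 ⇒ out+=0
emit(0) @ H0 ⇒ out+=0
emit(8) @ H0 ⇒ out+=8
emit(0) @ H0 ⇒ out+=0
H0 returns [2, 0, 0, 0, 8, 0, 0]
H1 returns [2, 0, 0, 0, 8, 0, 0]
= [2, 0, 0, 0, 8, 0, 0]

Answer: [2, 0, 0, 0, 8, 0, 0]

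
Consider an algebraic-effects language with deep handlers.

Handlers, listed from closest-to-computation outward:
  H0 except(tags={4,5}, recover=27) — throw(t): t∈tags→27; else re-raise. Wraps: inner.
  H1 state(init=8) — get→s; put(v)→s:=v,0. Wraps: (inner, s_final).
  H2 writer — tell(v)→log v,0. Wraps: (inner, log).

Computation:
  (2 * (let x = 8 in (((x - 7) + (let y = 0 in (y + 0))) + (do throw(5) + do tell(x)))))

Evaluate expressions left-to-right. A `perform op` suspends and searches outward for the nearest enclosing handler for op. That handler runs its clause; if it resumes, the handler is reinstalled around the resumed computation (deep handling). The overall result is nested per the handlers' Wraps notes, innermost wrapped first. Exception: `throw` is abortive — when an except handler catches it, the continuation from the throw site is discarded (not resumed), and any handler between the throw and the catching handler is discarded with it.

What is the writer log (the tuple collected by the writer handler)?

Evaluation trace:
throw(5) @ H0 caught ⇒ 27
H1 returns (27, 8)
H2 returns ((27, 8), ())
= ((27, 8), ())

Answer: ()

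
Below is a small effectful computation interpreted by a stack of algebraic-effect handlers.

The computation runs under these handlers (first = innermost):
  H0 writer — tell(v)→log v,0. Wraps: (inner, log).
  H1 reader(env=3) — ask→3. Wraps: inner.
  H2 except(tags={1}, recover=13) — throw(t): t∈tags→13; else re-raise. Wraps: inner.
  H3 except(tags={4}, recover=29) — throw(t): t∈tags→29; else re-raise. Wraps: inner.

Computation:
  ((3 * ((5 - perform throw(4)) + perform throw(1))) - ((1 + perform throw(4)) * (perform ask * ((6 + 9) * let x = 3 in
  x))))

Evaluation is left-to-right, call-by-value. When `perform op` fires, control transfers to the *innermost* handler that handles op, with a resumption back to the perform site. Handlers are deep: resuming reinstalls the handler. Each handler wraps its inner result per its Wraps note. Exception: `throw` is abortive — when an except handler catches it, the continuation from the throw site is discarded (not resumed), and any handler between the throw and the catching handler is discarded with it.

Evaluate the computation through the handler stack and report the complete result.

Step-by-step:
throw(4) @ H2 re-raised
throw(4) @ H3 caught ⇒ 29
= 29

Answer: 29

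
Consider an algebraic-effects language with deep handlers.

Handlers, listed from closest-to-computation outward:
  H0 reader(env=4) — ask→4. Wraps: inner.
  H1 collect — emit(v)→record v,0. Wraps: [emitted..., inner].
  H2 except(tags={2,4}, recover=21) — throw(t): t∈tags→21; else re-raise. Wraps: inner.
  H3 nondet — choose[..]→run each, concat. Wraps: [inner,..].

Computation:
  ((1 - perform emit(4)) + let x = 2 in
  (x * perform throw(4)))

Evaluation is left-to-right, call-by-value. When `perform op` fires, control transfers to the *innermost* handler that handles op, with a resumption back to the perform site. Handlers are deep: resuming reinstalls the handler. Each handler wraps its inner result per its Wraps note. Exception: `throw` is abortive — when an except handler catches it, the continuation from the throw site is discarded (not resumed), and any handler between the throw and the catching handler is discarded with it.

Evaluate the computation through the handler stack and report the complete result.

Answer: [21]

Working:
emit(4) @ H1 ⇒ out+=4
throw(4) @ H2 caught ⇒ 21
H3 returns [21]
= [21]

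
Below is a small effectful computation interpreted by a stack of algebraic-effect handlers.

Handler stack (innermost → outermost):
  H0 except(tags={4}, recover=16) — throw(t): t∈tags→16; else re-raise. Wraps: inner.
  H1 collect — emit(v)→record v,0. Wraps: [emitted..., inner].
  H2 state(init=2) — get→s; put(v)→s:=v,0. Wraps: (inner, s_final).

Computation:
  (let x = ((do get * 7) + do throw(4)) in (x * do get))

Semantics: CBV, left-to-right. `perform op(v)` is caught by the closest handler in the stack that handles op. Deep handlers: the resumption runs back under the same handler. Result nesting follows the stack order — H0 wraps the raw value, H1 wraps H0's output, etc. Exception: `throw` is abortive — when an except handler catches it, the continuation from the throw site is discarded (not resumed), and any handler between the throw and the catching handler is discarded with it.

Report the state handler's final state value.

Answer: 2

Working:
get @ H2 ⇒ 2
throw(4) @ H0 caught ⇒ 16
H1 returns [16]
H2 returns ([16], 2)
= ([16], 2)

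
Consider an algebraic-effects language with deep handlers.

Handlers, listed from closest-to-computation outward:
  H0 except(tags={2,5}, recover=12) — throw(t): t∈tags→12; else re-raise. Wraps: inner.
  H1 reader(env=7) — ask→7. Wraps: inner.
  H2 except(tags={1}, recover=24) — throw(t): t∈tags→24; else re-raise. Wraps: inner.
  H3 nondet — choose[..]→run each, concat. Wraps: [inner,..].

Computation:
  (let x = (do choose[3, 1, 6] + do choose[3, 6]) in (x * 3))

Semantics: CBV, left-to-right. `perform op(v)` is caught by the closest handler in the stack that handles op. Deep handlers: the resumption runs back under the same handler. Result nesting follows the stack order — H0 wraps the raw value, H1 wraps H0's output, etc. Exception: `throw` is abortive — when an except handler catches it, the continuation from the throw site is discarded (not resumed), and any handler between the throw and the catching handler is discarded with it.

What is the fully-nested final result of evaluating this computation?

Answer: [18, 27, 12, 21, 27, 36]

Evaluation trace:
choose[3, 1, 6] @ H3
  branch[0] choose=3:
    choose[3, 6] @ H3
      branch[0] choose=3:
        H0 returns 18
        H1 returns 18
        H2 returns 18
        H3 returns [18]
      branch[1] choose=6:
        H0 returns 27
        H1 returns 27
        H2 returns 27
        H3 returns [27]
  branch[1] choose=1:
    choose[3, 6] @ H3
      branch[0] choose=3:
        H0 returns 12
        H1 returns 12
        H2 returns 12
        H3 returns [12]
      branch[1] choose=6:
        H0 returns 21
        H1 returns 21
        H2 returns 21
        H3 returns [21]
  branch[2] choose=6:
    choose[3, 6] @ H3
      branch[0] choose=3:
        H0 returns 27
        H1 returns 27
        H2 returns 27
        H3 returns [27]
      branch[1] choose=6:
        H0 returns 36
        H1 returns 36
        H2 returns 36
        H3 returns [36]
= [18, 27, 12, 21, 27, 36]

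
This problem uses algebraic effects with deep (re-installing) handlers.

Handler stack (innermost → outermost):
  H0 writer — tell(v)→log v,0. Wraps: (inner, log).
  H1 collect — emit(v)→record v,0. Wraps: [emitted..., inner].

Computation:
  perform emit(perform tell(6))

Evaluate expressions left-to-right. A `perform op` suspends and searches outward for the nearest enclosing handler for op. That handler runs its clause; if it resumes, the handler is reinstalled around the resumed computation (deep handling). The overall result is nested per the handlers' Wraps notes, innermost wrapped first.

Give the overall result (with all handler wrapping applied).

Answer: [0, (0, (6))]

Evaluation trace:
tell(6) @ H0 ⇒ log+=6
emit(0) @ H1 ⇒ out+=0
H0 returns (0, (6))
H1 returns [0, (0, (6))]
= [0, (0, (6))]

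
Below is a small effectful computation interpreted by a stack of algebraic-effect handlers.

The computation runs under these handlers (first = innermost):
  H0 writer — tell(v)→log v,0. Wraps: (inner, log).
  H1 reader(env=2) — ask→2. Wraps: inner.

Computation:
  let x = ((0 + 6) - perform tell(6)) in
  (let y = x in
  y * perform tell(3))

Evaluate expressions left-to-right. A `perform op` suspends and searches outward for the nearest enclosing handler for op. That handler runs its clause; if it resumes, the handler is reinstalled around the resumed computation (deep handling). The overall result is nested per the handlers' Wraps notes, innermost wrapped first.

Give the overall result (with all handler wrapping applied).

Answer: (0, (6, 3))

Step-by-step:
tell(6) @ H0 ⇒ log+=6
tell(3) @ H0 ⇒ log+=3
H0 returns (0, (6, 3))
H1 returns (0, (6, 3))
= (0, (6, 3))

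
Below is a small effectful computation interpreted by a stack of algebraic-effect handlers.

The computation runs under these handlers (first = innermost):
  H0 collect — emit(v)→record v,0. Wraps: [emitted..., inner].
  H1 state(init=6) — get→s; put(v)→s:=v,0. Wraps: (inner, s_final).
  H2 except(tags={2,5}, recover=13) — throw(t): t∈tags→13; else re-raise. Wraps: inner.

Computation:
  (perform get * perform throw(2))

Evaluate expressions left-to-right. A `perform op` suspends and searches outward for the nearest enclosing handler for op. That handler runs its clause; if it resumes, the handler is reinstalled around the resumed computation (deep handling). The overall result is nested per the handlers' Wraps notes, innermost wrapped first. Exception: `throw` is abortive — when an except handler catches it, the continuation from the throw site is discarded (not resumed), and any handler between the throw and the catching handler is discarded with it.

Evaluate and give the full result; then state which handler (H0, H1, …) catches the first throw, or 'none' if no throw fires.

Working:
get @ H1 ⇒ 6
throw(2) @ H2 caught ⇒ 13
= 13

Answer: 13 ; first throw caught by: H2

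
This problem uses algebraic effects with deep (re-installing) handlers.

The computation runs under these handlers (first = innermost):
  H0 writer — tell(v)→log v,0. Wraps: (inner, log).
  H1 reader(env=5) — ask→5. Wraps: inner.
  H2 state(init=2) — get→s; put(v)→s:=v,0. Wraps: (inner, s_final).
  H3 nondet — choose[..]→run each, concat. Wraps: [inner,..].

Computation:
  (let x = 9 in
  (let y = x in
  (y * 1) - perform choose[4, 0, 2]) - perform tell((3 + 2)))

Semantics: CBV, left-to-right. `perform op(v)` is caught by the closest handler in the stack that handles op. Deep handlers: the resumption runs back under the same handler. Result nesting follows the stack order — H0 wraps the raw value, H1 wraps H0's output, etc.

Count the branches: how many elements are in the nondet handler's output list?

Step-by-step:
choose[4, 0, 2] @ H3
  branch[0] choose=4:
    tell(5) @ H0 ⇒ log+=5
    H0 returns (5, (5))
    H1 returns (5, (5))
    H2 returns ((5, (5)), 2)
    H3 returns [((5, (5)), 2)]
  branch[1] choose=0:
    tell(5) @ H0 ⇒ log+=5
    H0 returns (9, (5))
    H1 returns (9, (5))
    H2 returns ((9, (5)), 2)
    H3 returns [((9, (5)), 2)]
  branch[2] choose=2:
    tell(5) @ H0 ⇒ log+=5
    H0 returns (7, (5))
    H1 returns (7, (5))
    H2 returns ((7, (5)), 2)
    H3 returns [((7, (5)), 2)]
= [((5, (5)), 2), ((9, (5)), 2), ((7, (5)), 2)]

Answer: 3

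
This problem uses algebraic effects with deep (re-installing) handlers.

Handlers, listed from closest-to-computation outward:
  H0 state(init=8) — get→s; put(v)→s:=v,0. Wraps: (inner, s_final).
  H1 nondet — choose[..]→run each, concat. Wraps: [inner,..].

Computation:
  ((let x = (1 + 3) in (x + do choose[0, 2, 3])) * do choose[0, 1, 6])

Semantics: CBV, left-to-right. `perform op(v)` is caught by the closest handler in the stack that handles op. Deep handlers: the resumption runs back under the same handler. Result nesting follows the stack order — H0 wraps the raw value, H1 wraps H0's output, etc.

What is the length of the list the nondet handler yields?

Answer: 9

Working:
choose[0, 2, 3] @ H1
  branch[0] choose=0:
    choose[0, 1, 6] @ H1
      branch[0] choose=0:
        H0 returns (0, 8)
        H1 returns [(0, 8)]
      branch[1] choose=1:
        H0 returns (4, 8)
        H1 returns [(4, 8)]
      branch[2] choose=6:
        H0 returns (24, 8)
        H1 returns [(24, 8)]
  branch[1] choose=2:
    choose[0, 1, 6] @ H1
      branch[0] choose=0:
        H0 returns (0, 8)
        H1 returns [(0, 8)]
      branch[1] choose=1:
        H0 returns (6, 8)
        H1 returns [(6, 8)]
      branch[2] choose=6:
        H0 returns (36, 8)
        H1 returns [(36, 8)]
  branch[2] choose=3:
    choose[0, 1, 6] @ H1
      branch[0] choose=0:
        H0 returns (0, 8)
        H1 returns [(0, 8)]
      branch[1] choose=1:
        H0 returns (7, 8)
        H1 returns [(7, 8)]
      branch[2] choose=6:
        H0 returns (42, 8)
        H1 returns [(42, 8)]
= [(0, 8), (4, 8), (24, 8), (0, 8), (6, 8), (36, 8), (0, 8), (7, 8), (42, 8)]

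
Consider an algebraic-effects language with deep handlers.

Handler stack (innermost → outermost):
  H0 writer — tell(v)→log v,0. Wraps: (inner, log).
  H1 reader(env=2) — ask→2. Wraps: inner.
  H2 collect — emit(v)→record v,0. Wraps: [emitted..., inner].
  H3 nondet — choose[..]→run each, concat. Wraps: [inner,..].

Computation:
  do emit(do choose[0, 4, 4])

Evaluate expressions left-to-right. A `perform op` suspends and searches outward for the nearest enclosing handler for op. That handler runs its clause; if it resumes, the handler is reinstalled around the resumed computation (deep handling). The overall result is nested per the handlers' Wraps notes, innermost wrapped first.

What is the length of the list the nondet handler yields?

Answer: 3

Step-by-step:
choose[0, 4, 4] @ H3
  branch[0] choose=0:
    emit(0) @ H2 ⇒ out+=0
    H0 returns (0, ())
    H1 returns (0, ())
    H2 returns [0, (0, ())]
    H3 returns [[0, (0, ())]]
  branch[1] choose=4:
    emit(4) @ H2 ⇒ out+=4
    H0 returns (0, ())
    H1 returns (0, ())
    H2 returns [4, (0, ())]
    H3 returns [[4, (0, ())]]
  branch[2] choose=4:
    emit(4) @ H2 ⇒ out+=4
    H0 returns (0, ())
    H1 returns (0, ())
    H2 returns [4, (0, ())]
    H3 returns [[4, (0, ())]]
= [[0, (0, ())], [4, (0, ())], [4, (0, ())]]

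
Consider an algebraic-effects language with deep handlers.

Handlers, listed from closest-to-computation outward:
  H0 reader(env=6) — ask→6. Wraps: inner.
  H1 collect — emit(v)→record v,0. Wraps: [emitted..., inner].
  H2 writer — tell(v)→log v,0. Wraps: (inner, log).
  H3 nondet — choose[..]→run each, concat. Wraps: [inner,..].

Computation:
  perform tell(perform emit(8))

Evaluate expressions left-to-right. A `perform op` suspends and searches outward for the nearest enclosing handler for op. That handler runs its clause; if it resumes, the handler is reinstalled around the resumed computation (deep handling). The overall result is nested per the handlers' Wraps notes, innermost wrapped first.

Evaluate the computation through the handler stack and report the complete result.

Answer: [([8, 0], (0))]

Working:
emit(8) @ H1 ⇒ out+=8
tell(0) @ H2 ⇒ log+=0
H0 returns 0
H1 returns [8, 0]
H2 returns ([8, 0], (0))
H3 returns [([8, 0], (0))]
= [([8, 0], (0))]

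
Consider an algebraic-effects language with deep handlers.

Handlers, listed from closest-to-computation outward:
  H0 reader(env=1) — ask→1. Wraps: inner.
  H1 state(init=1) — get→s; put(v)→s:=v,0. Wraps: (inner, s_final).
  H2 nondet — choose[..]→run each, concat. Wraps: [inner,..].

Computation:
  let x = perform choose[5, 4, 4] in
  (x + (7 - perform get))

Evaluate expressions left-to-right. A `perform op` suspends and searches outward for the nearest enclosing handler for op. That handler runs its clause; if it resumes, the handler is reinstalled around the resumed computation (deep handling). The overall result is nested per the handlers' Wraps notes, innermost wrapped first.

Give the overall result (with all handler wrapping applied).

Answer: [(11, 1), (10, 1), (10, 1)]

Step-by-step:
choose[5, 4, 4] @ H2
  branch[0] choose=5:
    get @ H1 ⇒ 1
    H0 returns 11
    H1 returns (11, 1)
    H2 returns [(11, 1)]
  branch[1] choose=4:
    get @ H1 ⇒ 1
    H0 returns 10
    H1 returns (10, 1)
    H2 returns [(10, 1)]
  branch[2] choose=4:
    get @ H1 ⇒ 1
    H0 returns 10
    H1 returns (10, 1)
    H2 returns [(10, 1)]
= [(11, 1), (10, 1), (10, 1)]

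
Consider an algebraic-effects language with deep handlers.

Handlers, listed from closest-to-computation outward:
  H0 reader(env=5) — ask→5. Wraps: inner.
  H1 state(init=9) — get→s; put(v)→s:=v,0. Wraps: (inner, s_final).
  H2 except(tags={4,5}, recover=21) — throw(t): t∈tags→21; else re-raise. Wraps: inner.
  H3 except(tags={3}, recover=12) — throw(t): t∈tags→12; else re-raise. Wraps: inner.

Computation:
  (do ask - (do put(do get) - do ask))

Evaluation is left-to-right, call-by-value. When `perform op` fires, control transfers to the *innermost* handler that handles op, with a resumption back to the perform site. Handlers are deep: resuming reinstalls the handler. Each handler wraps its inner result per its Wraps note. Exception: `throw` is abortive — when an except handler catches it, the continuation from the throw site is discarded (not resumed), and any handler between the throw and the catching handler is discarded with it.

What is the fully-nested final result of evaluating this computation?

Answer: (10, 9)

Step-by-step:
ask @ H0 ⇒ 5
get @ H1 ⇒ 9
put(9) @ H1 ⇒ s:=9
ask @ H0 ⇒ 5
H0 returns 10
H1 returns (10, 9)
H2 returns (10, 9)
H3 returns (10, 9)
= (10, 9)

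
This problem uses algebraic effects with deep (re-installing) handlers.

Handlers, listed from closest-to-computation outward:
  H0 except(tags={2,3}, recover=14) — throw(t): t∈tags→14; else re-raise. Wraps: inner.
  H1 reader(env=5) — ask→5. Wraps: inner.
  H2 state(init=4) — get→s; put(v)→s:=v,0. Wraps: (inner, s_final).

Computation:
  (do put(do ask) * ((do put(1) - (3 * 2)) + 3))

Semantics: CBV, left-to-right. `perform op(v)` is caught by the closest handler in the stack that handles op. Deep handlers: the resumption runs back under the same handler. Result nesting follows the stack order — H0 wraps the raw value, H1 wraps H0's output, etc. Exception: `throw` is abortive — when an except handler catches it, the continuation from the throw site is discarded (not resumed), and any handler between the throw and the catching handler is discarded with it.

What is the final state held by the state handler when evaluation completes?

Answer: 1

Step-by-step:
ask @ H1 ⇒ 5
put(5) @ H2 ⇒ s:=5
put(1) @ H2 ⇒ s:=1
H0 returns 0
H1 returns 0
H2 returns (0, 1)
= (0, 1)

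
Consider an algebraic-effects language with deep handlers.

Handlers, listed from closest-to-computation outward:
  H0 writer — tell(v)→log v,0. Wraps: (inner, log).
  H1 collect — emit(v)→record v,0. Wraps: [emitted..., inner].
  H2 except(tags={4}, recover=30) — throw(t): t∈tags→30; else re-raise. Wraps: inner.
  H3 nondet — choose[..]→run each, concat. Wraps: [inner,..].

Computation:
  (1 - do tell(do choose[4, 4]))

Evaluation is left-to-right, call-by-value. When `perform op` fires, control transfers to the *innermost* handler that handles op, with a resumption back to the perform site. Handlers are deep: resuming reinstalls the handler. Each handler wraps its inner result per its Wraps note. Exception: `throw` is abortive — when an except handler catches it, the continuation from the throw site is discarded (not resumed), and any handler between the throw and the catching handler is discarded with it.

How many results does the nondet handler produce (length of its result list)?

Answer: 2

Evaluation trace:
choose[4, 4] @ H3
  branch[0] choose=4:
    tell(4) @ H0 ⇒ log+=4
    H0 returns (1, (4))
    H1 returns [(1, (4))]
    H2 returns [(1, (4))]
    H3 returns [[(1, (4))]]
  branch[1] choose=4:
    tell(4) @ H0 ⇒ log+=4
    H0 returns (1, (4))
    H1 returns [(1, (4))]
    H2 returns [(1, (4))]
    H3 returns [[(1, (4))]]
= [[(1, (4))], [(1, (4))]]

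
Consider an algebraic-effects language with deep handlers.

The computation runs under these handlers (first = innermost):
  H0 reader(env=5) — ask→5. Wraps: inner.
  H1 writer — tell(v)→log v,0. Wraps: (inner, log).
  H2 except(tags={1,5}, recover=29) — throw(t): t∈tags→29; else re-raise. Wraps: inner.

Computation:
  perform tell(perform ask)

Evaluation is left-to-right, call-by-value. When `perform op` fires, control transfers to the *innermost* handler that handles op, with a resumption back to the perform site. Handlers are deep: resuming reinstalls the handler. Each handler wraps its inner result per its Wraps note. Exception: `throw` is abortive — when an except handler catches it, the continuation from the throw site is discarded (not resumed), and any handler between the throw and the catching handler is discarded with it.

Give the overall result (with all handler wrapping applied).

Working:
ask @ H0 ⇒ 5
tell(5) @ H1 ⇒ log+=5
H0 returns 0
H1 returns (0, (5))
H2 returns (0, (5))
= (0, (5))

Answer: (0, (5))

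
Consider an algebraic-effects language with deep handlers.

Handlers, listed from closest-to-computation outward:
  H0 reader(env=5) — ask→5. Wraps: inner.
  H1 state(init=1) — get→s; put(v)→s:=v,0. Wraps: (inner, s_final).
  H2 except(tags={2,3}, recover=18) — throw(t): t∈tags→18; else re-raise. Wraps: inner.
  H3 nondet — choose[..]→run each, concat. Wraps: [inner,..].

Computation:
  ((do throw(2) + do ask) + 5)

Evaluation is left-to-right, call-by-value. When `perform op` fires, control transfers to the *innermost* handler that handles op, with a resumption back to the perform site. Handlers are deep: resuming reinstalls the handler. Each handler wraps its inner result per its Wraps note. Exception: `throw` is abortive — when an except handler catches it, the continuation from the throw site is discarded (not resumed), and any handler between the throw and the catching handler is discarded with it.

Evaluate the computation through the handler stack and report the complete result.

Step-by-step:
throw(2) @ H2 caught ⇒ 18
H3 returns [18]
= [18]

Answer: [18]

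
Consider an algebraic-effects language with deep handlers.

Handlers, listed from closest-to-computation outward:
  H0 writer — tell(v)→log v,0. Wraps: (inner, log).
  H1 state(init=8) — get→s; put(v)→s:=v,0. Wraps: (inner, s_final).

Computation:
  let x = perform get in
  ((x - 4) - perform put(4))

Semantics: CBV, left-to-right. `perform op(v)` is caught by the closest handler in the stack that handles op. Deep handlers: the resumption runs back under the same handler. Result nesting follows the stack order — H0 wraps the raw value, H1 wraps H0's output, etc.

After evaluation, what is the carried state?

Answer: 4

Evaluation trace:
get @ H1 ⇒ 8
put(4) @ H1 ⇒ s:=4
H0 returns (4, ())
H1 returns ((4, ()), 4)
= ((4, ()), 4)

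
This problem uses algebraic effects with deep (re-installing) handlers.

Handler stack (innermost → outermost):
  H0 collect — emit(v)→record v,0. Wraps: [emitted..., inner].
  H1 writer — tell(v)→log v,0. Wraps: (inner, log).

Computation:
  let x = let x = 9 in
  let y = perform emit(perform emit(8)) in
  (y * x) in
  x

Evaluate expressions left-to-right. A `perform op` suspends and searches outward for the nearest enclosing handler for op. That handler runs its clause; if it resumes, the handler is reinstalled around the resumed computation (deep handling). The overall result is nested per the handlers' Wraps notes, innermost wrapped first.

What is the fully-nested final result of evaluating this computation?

Answer: ([8, 0, 0], ())

Working:
emit(8) @ H0 ⇒ out+=8
emit(0) @ H0 ⇒ out+=0
H0 returns [8, 0, 0]
H1 returns ([8, 0, 0], ())
= ([8, 0, 0], ())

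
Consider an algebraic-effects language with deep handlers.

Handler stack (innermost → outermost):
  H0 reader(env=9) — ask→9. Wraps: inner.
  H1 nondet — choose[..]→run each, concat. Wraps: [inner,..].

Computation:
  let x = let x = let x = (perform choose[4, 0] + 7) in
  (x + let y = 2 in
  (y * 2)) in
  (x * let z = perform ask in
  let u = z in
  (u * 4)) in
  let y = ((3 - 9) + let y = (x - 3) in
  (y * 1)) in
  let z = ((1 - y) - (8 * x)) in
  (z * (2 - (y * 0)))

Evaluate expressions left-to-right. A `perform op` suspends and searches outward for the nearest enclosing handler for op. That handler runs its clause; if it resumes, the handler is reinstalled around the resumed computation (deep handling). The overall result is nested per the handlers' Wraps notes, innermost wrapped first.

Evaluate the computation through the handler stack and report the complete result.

Answer: [-9700, -7108]

Evaluation trace:
choose[4, 0] @ H1
  branch[0] choose=4:
    ask @ H0 ⇒ 9
    H0 returns -9700
    H1 returns [-9700]
  branch[1] choose=0:
    ask @ H0 ⇒ 9
    H0 returns -7108
    H1 returns [-7108]
= [-9700, -7108]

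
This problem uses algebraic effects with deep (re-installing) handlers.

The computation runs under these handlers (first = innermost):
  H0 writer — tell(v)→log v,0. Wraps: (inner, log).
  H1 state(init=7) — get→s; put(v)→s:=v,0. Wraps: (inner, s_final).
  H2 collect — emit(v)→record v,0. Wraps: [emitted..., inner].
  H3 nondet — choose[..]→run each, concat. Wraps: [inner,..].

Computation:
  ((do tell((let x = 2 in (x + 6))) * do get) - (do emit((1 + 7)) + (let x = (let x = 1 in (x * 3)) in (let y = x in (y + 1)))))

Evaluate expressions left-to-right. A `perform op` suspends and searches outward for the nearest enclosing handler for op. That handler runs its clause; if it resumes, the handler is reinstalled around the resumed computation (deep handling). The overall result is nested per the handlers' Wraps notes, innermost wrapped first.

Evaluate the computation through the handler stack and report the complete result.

Working:
tell(8) @ H0 ⇒ log+=8
get @ H1 ⇒ 7
emit(8) @ H2 ⇒ out+=8
H0 returns (-4, (8))
H1 returns ((-4, (8)), 7)
H2 returns [8, ((-4, (8)), 7)]
H3 returns [[8, ((-4, (8)), 7)]]
= [[8, ((-4, (8)), 7)]]

Answer: [[8, ((-4, (8)), 7)]]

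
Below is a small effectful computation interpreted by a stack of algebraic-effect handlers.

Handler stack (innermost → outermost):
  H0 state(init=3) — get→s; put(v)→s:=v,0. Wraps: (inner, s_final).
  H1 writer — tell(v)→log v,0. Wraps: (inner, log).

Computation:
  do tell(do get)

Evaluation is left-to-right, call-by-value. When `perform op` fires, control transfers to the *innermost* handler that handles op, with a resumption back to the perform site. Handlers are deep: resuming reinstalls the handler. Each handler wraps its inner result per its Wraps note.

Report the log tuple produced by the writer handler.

Answer: (3)

Step-by-step:
get @ H0 ⇒ 3
tell(3) @ H1 ⇒ log+=3
H0 returns (0, 3)
H1 returns ((0, 3), (3))
= ((0, 3), (3))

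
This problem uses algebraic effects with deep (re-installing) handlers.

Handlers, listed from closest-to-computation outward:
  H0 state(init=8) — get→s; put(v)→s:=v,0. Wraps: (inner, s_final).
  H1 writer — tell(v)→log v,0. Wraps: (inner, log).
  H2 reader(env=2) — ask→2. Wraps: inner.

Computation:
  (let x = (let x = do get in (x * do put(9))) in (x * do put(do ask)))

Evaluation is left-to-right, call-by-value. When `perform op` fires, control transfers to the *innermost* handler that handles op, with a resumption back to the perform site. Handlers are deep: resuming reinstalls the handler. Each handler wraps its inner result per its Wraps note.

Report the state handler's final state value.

Working:
get @ H0 ⇒ 8
put(9) @ H0 ⇒ s:=9
ask @ H2 ⇒ 2
put(2) @ H0 ⇒ s:=2
H0 returns (0, 2)
H1 returns ((0, 2), ())
H2 returns ((0, 2), ())
= ((0, 2), ())

Answer: 2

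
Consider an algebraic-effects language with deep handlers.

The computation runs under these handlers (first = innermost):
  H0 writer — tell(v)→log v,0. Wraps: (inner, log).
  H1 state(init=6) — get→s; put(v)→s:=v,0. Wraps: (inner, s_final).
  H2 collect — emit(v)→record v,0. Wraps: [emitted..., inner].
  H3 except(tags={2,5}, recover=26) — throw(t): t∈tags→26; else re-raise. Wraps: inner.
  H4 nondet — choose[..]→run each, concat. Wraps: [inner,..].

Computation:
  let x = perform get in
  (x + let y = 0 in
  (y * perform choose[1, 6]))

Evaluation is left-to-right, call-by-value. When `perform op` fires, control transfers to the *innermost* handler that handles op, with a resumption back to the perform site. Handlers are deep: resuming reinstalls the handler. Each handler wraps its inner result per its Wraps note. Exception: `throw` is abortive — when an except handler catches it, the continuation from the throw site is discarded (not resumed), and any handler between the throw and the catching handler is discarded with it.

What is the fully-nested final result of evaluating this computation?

Answer: [[((6, ()), 6)], [((6, ()), 6)]]

Evaluation trace:
get @ H1 ⇒ 6
choose[1, 6] @ H4
  branch[0] choose=1:
    H0 returns (6, ())
    H1 returns ((6, ()), 6)
    H2 returns [((6, ()), 6)]
    H3 returns [((6, ()), 6)]
    H4 returns [[((6, ()), 6)]]
  branch[1] choose=6:
    H0 returns (6, ())
    H1 returns ((6, ()), 6)
    H2 returns [((6, ()), 6)]
    H3 returns [((6, ()), 6)]
    H4 returns [[((6, ()), 6)]]
= [[((6, ()), 6)], [((6, ()), 6)]]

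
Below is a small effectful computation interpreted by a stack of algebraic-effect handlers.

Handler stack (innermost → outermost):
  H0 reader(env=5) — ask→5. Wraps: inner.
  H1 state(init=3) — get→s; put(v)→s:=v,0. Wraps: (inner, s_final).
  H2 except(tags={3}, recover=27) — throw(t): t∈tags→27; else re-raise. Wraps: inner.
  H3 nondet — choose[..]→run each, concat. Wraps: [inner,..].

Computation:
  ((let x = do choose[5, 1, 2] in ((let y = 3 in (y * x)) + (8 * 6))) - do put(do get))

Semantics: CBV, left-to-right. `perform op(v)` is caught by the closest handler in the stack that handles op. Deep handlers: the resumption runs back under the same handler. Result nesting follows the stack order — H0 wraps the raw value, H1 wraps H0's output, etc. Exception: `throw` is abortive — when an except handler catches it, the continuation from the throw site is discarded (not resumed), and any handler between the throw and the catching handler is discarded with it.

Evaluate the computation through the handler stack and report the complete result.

Answer: [(63, 3), (51, 3), (54, 3)]

Working:
choose[5, 1, 2] @ H3
  branch[0] choose=5:
    get @ H1 ⇒ 3
    put(3) @ H1 ⇒ s:=3
    H0 returns 63
    H1 returns (63, 3)
    H2 returns (63, 3)
    H3 returns [(63, 3)]
  branch[1] choose=1:
    get @ H1 ⇒ 3
    put(3) @ H1 ⇒ s:=3
    H0 returns 51
    H1 returns (51, 3)
    H2 returns (51, 3)
    H3 returns [(51, 3)]
  branch[2] choose=2:
    get @ H1 ⇒ 3
    put(3) @ H1 ⇒ s:=3
    H0 returns 54
    H1 returns (54, 3)
    H2 returns (54, 3)
    H3 returns [(54, 3)]
= [(63, 3), (51, 3), (54, 3)]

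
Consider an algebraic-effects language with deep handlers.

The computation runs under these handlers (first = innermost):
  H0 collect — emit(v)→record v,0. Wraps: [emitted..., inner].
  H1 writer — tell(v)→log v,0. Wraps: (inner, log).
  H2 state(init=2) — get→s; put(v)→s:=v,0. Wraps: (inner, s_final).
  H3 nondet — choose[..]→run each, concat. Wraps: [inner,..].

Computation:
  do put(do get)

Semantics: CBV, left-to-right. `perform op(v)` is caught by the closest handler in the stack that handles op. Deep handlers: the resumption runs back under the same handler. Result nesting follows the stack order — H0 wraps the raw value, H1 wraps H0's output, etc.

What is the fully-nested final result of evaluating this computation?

Answer: [(([0], ()), 2)]

Working:
get @ H2 ⇒ 2
put(2) @ H2 ⇒ s:=2
H0 returns [0]
H1 returns ([0], ())
H2 returns (([0], ()), 2)
H3 returns [(([0], ()), 2)]
= [(([0], ()), 2)]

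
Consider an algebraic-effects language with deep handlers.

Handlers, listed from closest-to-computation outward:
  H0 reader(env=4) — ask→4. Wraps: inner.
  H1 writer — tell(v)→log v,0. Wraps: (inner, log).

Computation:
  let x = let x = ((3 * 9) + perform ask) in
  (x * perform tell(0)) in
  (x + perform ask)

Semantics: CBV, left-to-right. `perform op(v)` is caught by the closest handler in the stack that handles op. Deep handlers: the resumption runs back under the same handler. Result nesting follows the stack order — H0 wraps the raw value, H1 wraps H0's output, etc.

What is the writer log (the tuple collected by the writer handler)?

Working:
ask @ H0 ⇒ 4
tell(0) @ H1 ⇒ log+=0
ask @ H0 ⇒ 4
H0 returns 4
H1 returns (4, (0))
= (4, (0))

Answer: (0)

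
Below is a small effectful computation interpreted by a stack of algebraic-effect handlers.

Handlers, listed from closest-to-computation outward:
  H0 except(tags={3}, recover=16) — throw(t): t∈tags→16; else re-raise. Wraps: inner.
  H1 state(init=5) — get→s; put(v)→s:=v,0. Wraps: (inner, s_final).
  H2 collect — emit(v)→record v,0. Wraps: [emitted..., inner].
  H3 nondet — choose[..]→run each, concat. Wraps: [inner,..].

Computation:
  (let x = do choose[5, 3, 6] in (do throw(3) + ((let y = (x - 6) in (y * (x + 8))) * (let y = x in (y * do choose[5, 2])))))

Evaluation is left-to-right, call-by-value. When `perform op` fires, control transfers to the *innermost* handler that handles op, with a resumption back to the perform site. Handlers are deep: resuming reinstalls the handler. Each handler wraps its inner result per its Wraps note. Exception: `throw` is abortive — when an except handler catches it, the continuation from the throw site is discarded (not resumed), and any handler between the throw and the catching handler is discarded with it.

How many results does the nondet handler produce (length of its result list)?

Step-by-step:
choose[5, 3, 6] @ H3
  branch[0] choose=5:
    throw(3) @ H0 caught ⇒ 16
    H1 returns (16, 5)
    H2 returns [(16, 5)]
    H3 returns [[(16, 5)]]
  branch[1] choose=3:
    throw(3) @ H0 caught ⇒ 16
    H1 returns (16, 5)
    H2 returns [(16, 5)]
    H3 returns [[(16, 5)]]
  branch[2] choose=6:
    throw(3) @ H0 caught ⇒ 16
    H1 returns (16, 5)
    H2 returns [(16, 5)]
    H3 returns [[(16, 5)]]
= [[(16, 5)], [(16, 5)], [(16, 5)]]

Answer: 3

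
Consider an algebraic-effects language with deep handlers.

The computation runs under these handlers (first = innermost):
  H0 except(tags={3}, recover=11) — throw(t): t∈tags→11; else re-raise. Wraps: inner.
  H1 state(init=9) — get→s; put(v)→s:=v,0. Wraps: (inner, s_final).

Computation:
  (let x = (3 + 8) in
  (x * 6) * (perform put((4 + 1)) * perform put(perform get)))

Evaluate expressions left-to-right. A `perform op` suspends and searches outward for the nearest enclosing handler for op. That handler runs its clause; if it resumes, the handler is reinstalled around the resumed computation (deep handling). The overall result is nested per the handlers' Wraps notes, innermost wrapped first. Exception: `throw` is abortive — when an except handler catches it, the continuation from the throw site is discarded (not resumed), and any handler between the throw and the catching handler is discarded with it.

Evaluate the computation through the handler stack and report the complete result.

Evaluation trace:
put(5) @ H1 ⇒ s:=5
get @ H1 ⇒ 5
put(5) @ H1 ⇒ s:=5
H0 returns 0
H1 returns (0, 5)
= (0, 5)

Answer: (0, 5)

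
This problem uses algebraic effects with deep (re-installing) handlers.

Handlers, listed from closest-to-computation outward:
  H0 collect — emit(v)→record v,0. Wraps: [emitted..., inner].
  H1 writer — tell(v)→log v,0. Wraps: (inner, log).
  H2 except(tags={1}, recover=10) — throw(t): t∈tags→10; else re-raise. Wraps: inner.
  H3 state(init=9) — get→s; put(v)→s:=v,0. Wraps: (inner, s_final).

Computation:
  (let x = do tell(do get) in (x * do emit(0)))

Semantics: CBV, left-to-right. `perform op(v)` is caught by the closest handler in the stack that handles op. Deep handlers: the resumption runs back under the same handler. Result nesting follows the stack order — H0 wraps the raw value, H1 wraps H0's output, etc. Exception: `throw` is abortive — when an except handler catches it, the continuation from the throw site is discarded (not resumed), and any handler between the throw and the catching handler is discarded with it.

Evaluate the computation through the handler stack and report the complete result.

Step-by-step:
get @ H3 ⇒ 9
tell(9) @ H1 ⇒ log+=9
emit(0) @ H0 ⇒ out+=0
H0 returns [0, 0]
H1 returns ([0, 0], (9))
H2 returns ([0, 0], (9))
H3 returns (([0, 0], (9)), 9)
= (([0, 0], (9)), 9)

Answer: (([0, 0], (9)), 9)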